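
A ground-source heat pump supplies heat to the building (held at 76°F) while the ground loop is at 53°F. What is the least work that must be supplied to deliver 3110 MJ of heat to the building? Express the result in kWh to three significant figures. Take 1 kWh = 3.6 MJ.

37.1 kWh

In absolute terms T_C = 284.82 K and T_H = 297.59 K, so ΔT = 12.78 K.
The reversible limit is COP_HP = T_H/ΔT = 23.29, so W_min = Q_H/COP = Q_H·ΔT/T_H.
W_min = 3110 × 12.78/297.59 = 133.5 MJ = 37.09 kWh.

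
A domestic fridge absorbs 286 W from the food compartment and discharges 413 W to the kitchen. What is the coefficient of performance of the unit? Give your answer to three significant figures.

The first law gives Q̇_H = Q̇_C + Ẇ, so the three rates are Q̇_C = 286.0, Q̇_H = 413.0, Ẇ = 127.0 W.
COP_R = Q̇_C/Ẇ = 286.0/127.0 = 2.252.

2.25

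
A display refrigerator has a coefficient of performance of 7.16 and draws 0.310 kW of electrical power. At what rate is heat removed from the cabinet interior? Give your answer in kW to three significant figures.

2.22 kW

Q̇_C = COP × Ẇ = 7.16 × 0.3100 = 2.220 kW.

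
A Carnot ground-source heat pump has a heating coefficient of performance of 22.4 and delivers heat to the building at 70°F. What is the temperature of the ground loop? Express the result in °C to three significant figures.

COP_HP = T_H/(T_H − T_C) gives T_H − T_C = T_H/COP.
With T_H = 294.26 K, T_C = 294.26 × (1 − 1/22.4) = 281.12 K.
Converting, 281.12 K = 7.97°C.

7.97 °C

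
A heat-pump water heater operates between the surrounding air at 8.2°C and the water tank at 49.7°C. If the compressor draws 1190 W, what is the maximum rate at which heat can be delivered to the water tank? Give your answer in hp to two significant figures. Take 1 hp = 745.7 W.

In absolute terms T_C = 281.35 K and T_H = 322.85 K, so ΔT = 41.50 K.
COP_Carnot = T_H/ΔT = 322.85/41.50 = 7.780.
Q̇_max = COP_Carnot × Ẇ = 7.780 × 1190 W = 9258 W = 12.41 hp.

12 hp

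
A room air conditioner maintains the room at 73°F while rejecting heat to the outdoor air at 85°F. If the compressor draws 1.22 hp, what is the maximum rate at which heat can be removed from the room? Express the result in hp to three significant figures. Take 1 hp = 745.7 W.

54.2 hp

In absolute terms T_C = 295.93 K and T_H = 302.59 K, so ΔT = 6.667 K.
COP_Carnot = T_C/ΔT = 295.93/6.667 = 44.39.
Q̇_max = COP_Carnot × Ẇ = 44.39 × 1.220 hp = 54.15 hp.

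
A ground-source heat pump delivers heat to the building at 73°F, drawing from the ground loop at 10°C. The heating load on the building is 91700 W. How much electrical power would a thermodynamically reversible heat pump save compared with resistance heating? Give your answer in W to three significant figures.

In absolute terms T_C = 283.15 K and T_H = 295.93 K, so ΔT = 12.78 K.
COP_Carnot = T_H/ΔT = 295.93/12.78 = 23.16.
Resistance heating needs Ẇ_res = Q̇_H = 91700 W; the reversible heat pump needs only Ẇ_hp = Q̇_H/COP = 3959 W.
Saving = 91700 − 3959 = 87740 W.

87700 W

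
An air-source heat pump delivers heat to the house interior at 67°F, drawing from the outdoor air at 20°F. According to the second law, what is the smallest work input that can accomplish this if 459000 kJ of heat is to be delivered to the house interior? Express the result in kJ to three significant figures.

In absolute terms T_C = 266.48 K and T_H = 292.59 K, so ΔT = 26.11 K.
The reversible limit is COP_HP = T_H/ΔT = 11.21, so W_min = Q_H/COP = Q_H·ΔT/T_H.
W_min = 459000 × 26.11/292.59 = 40960 kJ.

41000 kJ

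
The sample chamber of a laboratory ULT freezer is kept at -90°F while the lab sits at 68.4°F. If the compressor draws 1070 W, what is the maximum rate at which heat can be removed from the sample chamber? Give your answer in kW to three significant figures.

2.50 kW

In absolute terms T_C = 205.37 K and T_H = 293.37 K, so ΔT = 88.00 K.
COP_Carnot = T_C/ΔT = 205.37/88.00 = 2.334.
Q̇_max = COP_Carnot × Ẇ = 2.334 × 1070 W = 2497 W = 2.497 kW.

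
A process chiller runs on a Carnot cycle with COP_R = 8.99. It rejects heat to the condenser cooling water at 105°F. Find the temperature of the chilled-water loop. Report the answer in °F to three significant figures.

48.5 °F

For a Carnot refrigerator COP_R = T_C/(T_H − T_C), so T_C = COP·T_H/(1 + COP).
With T_H = 313.71 K, T_C = 8.99 × 313.71/9.990 = 282.30 K.
Converting, 282.30 K = 48.48°F.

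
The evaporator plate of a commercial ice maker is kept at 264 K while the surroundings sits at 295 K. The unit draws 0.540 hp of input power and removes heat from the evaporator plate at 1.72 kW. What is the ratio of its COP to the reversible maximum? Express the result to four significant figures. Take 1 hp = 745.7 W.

Converting, Q̇_C = 1.720 kW = 2.307 hp, so COP_actual = Q̇_C/Ẇ = 2.307/0.5400 = 4.271.
The reservoir spacing is ΔT = 295 − 264 = 31.00 K.
COP_Carnot = T_C/ΔT = 264.00/31.00 = 8.516.
η_II = COP_actual/COP_Carnot = 4.271/8.516 = 0.5016.

0.5016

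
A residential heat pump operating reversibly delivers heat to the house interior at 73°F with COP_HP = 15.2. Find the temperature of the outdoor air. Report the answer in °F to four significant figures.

COP_HP = T_H/(T_H − T_C) gives T_H − T_C = T_H/COP.
With T_H = 295.93 K, T_C = 295.93 × (1 − 1/15.2) = 276.46 K.
Converting, 276.46 K = 37.96°F.

37.96 °F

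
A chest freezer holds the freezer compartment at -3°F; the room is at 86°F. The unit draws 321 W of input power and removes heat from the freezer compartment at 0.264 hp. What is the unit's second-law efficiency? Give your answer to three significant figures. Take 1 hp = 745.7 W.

Converting, Q̇_C = 0.2640 hp = 196.9 W, so COP_actual = Q̇_C/Ẇ = 196.9/321.0 = 0.6133.
In absolute terms T_C = 253.71 K and T_H = 303.15 K, so ΔT = 49.44 K.
COP_Carnot = T_C/ΔT = 253.71/49.44 = 5.131.
η_II = COP_actual/COP_Carnot = 0.6133/5.131 = 0.1195.

0.120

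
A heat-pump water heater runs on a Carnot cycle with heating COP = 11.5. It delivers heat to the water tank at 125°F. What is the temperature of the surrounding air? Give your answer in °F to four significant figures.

74.16 °F

COP_HP = T_H/(T_H − T_C) gives T_H − T_C = T_H/COP.
With T_H = 324.82 K, T_C = 324.82 × (1 − 1/11.5) = 296.57 K.
Converting, 296.57 K = 74.16°F.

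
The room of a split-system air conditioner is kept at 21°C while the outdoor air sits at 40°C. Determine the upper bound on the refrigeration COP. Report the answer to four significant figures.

15.48

In absolute terms T_C = 294.15 K and T_H = 313.15 K, so ΔT = 19.00 K.
For a reversible cycle, COP_Carnot = T_C/ΔT = 294.15/19.00 = 15.48.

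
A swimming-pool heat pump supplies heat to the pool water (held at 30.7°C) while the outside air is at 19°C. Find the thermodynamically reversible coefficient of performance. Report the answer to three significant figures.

In absolute terms T_C = 292.15 K and T_H = 303.85 K, so ΔT = 11.70 K.
For a reversible cycle, COP_Carnot = T_H/ΔT = 303.85/11.70 = 25.97.

26.0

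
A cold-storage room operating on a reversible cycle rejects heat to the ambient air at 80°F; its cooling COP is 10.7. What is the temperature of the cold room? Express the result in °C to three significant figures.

1.04 °C

For a Carnot refrigerator COP_R = T_C/(T_H − T_C), so T_C = COP·T_H/(1 + COP).
With T_H = 299.82 K, T_C = 10.7 × 299.82/11.70 = 274.19 K.
Converting, 274.19 K = 1.04°C.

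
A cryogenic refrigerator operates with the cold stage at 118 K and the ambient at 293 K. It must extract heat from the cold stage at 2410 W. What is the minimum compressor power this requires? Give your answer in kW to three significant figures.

3.57 kW

The reservoir spacing is ΔT = 293 − 118 = 175.0 K.
COP_Carnot = T_C/ΔT = 118.00/175.0 = 0.6743.
Ẇ_min = Q̇/COP_Carnot = 2410/0.6743 = 3574 W = 3.574 kW.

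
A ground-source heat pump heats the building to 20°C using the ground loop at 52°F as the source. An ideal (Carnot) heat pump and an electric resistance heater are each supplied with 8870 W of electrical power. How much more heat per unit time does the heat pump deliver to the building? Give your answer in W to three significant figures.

In absolute terms T_C = 284.26 K and T_H = 293.15 K, so ΔT = 8.889 K.
COP_Carnot = T_H/ΔT = 293.15/8.889 = 32.98.
The heat pump delivers Q̇_H = COP × Ẇ = 292500 W; the resistance heater delivers Ẇ = 8870 W.
Extra = (COP − 1)·Ẇ = 283700 W.

284000 W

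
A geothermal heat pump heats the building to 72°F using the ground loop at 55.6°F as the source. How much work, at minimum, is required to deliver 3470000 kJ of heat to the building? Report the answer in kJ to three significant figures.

107000 kJ

In absolute terms T_C = 286.26 K and T_H = 295.37 K, so ΔT = 9.111 K.
The reversible limit is COP_HP = T_H/ΔT = 32.42, so W_min = Q_H/COP = Q_H·ΔT/T_H.
W_min = 3470000 × 9.111/295.37 = 107000 kJ.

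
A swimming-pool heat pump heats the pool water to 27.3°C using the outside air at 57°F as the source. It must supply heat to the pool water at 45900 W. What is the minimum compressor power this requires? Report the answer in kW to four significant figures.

In absolute terms T_C = 287.04 K and T_H = 300.45 K, so ΔT = 13.41 K.
COP_Carnot = T_H/ΔT = 300.45/13.41 = 22.40.
Ẇ_min = Q̇/COP_Carnot = 45900/22.40 = 2049 W = 2.049 kW.

2.049 kW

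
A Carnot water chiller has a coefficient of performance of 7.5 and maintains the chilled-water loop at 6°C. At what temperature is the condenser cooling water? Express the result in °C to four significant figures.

43.22 °C

COP_R = T_C/(T_H − T_C) gives T_H − T_C = T_C/COP.
With T_C = 279.15 K, T_H = 279.15 × (1 + 1/7.5) = 316.37 K.
Converting, 316.37 K = 43.22°C.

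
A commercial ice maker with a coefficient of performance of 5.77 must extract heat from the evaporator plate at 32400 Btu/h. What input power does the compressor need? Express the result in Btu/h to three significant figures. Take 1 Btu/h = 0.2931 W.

Ẇ = Q̇_C/COP = 32400/5.77 = 5615 Btu/h.

5620 Btu/h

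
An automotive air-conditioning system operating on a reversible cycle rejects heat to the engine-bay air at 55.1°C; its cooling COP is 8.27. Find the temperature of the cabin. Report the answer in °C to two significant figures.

20 °C

For a Carnot refrigerator COP_R = T_C/(T_H − T_C), so T_C = COP·T_H/(1 + COP).
With T_H = 328.25 K, T_C = 8.27 × 328.25/9.270 = 292.84 K.
Converting, 292.84 K = 19.69°C.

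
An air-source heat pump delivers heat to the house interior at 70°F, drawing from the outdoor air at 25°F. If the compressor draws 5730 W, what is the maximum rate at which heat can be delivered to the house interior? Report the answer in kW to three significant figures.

In absolute terms T_C = 269.26 K and T_H = 294.26 K, so ΔT = 25.00 K.
COP_Carnot = T_H/ΔT = 294.26/25.00 = 11.77.
Q̇_max = COP_Carnot × Ẇ = 11.77 × 5730 W = 67440 W = 67.44 kW.

67.4 kW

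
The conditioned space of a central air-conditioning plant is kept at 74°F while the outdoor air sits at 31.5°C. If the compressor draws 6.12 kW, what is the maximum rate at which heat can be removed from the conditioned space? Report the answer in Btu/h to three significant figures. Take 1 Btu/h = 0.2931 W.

In absolute terms T_C = 296.48 K and T_H = 304.65 K, so ΔT = 8.167 K.
COP_Carnot = T_C/ΔT = 296.48/8.167 = 36.30.
Q̇_max = COP_Carnot × Ẇ = 36.30 × 6.120 kW = 222.2 kW = 758000 Btu/h.

758000 Btu/h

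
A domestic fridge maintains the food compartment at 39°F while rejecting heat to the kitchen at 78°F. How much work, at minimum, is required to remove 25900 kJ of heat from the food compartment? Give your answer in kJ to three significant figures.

In absolute terms T_C = 277.04 K and T_H = 298.71 K, so ΔT = 21.67 K.
The reversible limit is COP_R = T_C/ΔT = 12.79, so W_min = Q_C/COP = Q_C·ΔT/T_C.
W_min = 25900 × 21.67/277.04 = 2026 kJ.

2030 kJ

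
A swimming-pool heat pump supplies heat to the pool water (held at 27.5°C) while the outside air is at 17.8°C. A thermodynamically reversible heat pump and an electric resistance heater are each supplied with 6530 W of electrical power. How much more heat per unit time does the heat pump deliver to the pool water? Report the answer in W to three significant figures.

196000 W

In absolute terms T_C = 290.95 K and T_H = 300.65 K, so ΔT = 9.700 K.
COP_Carnot = T_H/ΔT = 300.65/9.700 = 30.99.
The heat pump delivers Q̇_H = COP × Ẇ = 202400 W; the resistance heater delivers Ẇ = 6530 W.
Extra = (COP − 1)·Ẇ = 195900 W.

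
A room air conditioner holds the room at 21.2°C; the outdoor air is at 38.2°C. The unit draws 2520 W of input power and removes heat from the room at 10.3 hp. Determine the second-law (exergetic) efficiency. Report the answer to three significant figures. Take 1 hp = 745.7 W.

0.176

Converting, Q̇_C = 10.30 hp = 7681 W, so COP_actual = Q̇_C/Ẇ = 7681/2520 = 3.048.
In absolute terms T_C = 294.35 K and T_H = 311.35 K, so ΔT = 17.00 K.
COP_Carnot = T_C/ΔT = 294.35/17.00 = 17.31.
η_II = COP_actual/COP_Carnot = 3.048/17.31 = 0.1760.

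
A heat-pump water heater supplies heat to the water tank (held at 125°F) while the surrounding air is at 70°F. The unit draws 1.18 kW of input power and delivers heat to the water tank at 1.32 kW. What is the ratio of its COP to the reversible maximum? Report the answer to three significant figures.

COP_actual = Q̇_H/Ẇ = 1.320/1.180 = 1.119.
In absolute terms T_C = 294.26 K and T_H = 324.82 K, so ΔT = 30.56 K.
COP_Carnot = T_H/ΔT = 324.82/30.56 = 10.63.
η_II = COP_actual/COP_Carnot = 1.119/10.63 = 0.1052.

0.105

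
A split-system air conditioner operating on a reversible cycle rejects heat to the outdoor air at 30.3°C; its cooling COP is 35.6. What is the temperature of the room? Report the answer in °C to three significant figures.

For a Carnot refrigerator COP_R = T_C/(T_H − T_C), so T_C = COP·T_H/(1 + COP).
With T_H = 303.45 K, T_C = 35.6 × 303.45/36.60 = 295.16 K.
Converting, 295.16 K = 22.01°C.

22.0 °C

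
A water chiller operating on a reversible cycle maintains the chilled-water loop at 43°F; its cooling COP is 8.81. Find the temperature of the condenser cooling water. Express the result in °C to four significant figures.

COP_R = T_C/(T_H − T_C) gives T_H − T_C = T_C/COP.
With T_C = 279.26 K, T_H = 279.26 × (1 + 1/8.81) = 310.96 K.
Converting, 310.96 K = 37.81°C.

37.81 °C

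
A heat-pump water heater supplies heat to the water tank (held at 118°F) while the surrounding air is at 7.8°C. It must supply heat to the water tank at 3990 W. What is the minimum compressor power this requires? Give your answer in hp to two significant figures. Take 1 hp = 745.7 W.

In absolute terms T_C = 280.95 K and T_H = 320.93 K, so ΔT = 39.98 K.
COP_Carnot = T_H/ΔT = 320.93/39.98 = 8.028.
Ẇ_min = Q̇/COP_Carnot = 3990/8.028 = 497.0 W = 0.6665 hp.

0.67 hp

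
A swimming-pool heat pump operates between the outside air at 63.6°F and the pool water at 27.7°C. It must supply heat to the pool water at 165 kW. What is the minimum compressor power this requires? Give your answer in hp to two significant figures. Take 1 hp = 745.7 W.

In absolute terms T_C = 290.71 K and T_H = 300.85 K, so ΔT = 10.14 K.
COP_Carnot = T_H/ΔT = 300.85/10.14 = 29.66.
Ẇ_min = Q̇/COP_Carnot = 165.0/29.66 = 5.564 kW = 7.461 hp.

7.5 hp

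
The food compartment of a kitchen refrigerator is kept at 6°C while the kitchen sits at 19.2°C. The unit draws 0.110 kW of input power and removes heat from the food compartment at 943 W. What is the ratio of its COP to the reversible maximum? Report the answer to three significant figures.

0.405

Converting, Q̇_C = 943.0 W = 0.9430 kW, so COP_actual = Q̇_C/Ẇ = 0.9430/0.1100 = 8.573.
In absolute terms T_C = 279.15 K and T_H = 292.35 K, so ΔT = 13.20 K.
COP_Carnot = T_C/ΔT = 279.15/13.20 = 21.15.
η_II = COP_actual/COP_Carnot = 8.573/21.15 = 0.4054.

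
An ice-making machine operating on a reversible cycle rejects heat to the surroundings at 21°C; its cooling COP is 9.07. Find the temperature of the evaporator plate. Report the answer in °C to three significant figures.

-8.21 °C

For a Carnot refrigerator COP_R = T_C/(T_H − T_C), so T_C = COP·T_H/(1 + COP).
With T_H = 294.15 K, T_C = 9.07 × 294.15/10.07 = 264.94 K.
Converting, 264.94 K = -8.21°C.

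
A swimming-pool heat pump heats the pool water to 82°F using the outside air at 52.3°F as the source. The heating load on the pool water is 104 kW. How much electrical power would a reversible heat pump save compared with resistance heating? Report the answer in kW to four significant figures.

98.30 kW

In absolute terms T_C = 284.43 K and T_H = 300.93 K, so ΔT = 16.50 K.
COP_Carnot = T_H/ΔT = 300.93/16.50 = 18.24.
Resistance heating needs Ẇ_res = Q̇_H = 104.0 kW; the reversible heat pump needs only Ẇ_hp = Q̇_H/COP = 5.702 kW.
Saving = 104.0 − 5.702 = 98.30 kW.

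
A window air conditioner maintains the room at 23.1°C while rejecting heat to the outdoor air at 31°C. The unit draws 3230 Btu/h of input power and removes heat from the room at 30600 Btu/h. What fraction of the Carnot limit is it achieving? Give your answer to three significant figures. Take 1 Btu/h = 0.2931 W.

0.253

COP_actual = Q̇_C/Ẇ = 30600/3230 = 9.474.
In absolute terms T_C = 296.25 K and T_H = 304.15 K, so ΔT = 7.900 K.
COP_Carnot = T_C/ΔT = 296.25/7.900 = 37.50.
η_II = COP_actual/COP_Carnot = 9.474/37.50 = 0.2526.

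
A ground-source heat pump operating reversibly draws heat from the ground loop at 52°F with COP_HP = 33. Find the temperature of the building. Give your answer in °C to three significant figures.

COP_HP = T_H/(T_H − T_C) rearranges to T_H = COP·T_C/(COP − 1).
With T_C = 284.26 K, T_H = 33 × 284.26/32.00 = 293.14 K.
Converting, 293.14 K = 19.99°C.

20.0 °C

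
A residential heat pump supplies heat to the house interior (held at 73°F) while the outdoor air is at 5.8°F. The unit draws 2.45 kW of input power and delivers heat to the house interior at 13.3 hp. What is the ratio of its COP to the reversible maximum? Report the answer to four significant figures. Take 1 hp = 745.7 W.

Converting, Q̇_H = 13.30 hp = 9.918 kW, so COP_actual = Q̇_H/Ẇ = 9.918/2.450 = 4.048.
In absolute terms T_C = 258.59 K and T_H = 295.93 K, so ΔT = 37.33 K.
COP_Carnot = T_H/ΔT = 295.93/37.33 = 7.927.
η_II = COP_actual/COP_Carnot = 4.048/7.927 = 0.5107.

0.5107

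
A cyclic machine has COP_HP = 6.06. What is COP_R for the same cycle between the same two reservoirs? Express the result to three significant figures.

5.06

Since Q_H = Q_C + W for any cycle, COP_R = Q_C/W = Q_H/W − 1.
COP_R = 6.06 − 1 = 5.06.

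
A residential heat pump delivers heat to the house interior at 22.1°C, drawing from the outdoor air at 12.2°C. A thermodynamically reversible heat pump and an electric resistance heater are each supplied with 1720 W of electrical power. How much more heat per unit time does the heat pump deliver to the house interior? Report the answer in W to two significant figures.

In absolute terms T_C = 285.35 K and T_H = 295.25 K, so ΔT = 9.900 K.
COP_Carnot = T_H/ΔT = 295.25/9.900 = 29.82.
The heat pump delivers Q̇_H = COP × Ẇ = 51300 W; the resistance heater delivers Ẇ = 1720 W.
Extra = (COP − 1)·Ẇ = 49580 W.

50000 W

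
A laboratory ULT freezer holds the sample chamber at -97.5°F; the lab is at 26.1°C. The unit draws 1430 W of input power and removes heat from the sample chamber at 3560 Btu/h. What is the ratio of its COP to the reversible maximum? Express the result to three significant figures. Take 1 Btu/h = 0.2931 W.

0.356

Converting, Q̇_C = 3560 Btu/h = 1043 W, so COP_actual = Q̇_C/Ẇ = 1043/1430 = 0.7297.
In absolute terms T_C = 201.21 K and T_H = 299.25 K, so ΔT = 98.04 K.
COP_Carnot = T_C/ΔT = 201.21/98.04 = 2.052.
η_II = COP_actual/COP_Carnot = 0.7297/2.052 = 0.3556.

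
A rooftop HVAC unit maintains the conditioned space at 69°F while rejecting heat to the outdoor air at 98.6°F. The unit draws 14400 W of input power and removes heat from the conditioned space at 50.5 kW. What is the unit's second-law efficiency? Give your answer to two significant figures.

0.20

Converting, Q̇_C = 50.50 kW = 50500 W, so COP_actual = Q̇_C/Ẇ = 50500/14400 = 3.507.
In absolute terms T_C = 293.71 K and T_H = 310.15 K, so ΔT = 16.44 K.
COP_Carnot = T_C/ΔT = 293.71/16.44 = 17.86.
η_II = COP_actual/COP_Carnot = 3.507/17.86 = 0.1964.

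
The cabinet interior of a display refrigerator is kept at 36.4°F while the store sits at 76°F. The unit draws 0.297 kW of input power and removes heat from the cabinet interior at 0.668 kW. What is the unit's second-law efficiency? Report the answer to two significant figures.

0.18

COP_actual = Q̇_C/Ẇ = 0.6680/0.2970 = 2.249.
In absolute terms T_C = 275.59 K and T_H = 297.59 K, so ΔT = 22.00 K.
COP_Carnot = T_C/ΔT = 275.59/22.00 = 12.53.
η_II = COP_actual/COP_Carnot = 2.249/12.53 = 0.1795.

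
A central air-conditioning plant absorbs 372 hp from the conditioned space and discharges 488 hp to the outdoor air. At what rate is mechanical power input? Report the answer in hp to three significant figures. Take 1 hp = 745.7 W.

116 hp

For a cyclic device the first law requires Q̇_H = Q̇_C + Ẇ.
Ẇ = Q̇_H − Q̇_C = 116.0 hp.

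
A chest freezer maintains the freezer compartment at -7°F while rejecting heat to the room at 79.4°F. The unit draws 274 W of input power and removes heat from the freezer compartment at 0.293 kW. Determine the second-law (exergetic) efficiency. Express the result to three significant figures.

0.204

Converting, Q̇_C = 0.2930 kW = 293.0 W, so COP_actual = Q̇_C/Ẇ = 293.0/274.0 = 1.069.
In absolute terms T_C = 251.48 K and T_H = 299.48 K, so ΔT = 48.00 K.
COP_Carnot = T_C/ΔT = 251.48/48.00 = 5.239.
η_II = COP_actual/COP_Carnot = 1.069/5.239 = 0.2041.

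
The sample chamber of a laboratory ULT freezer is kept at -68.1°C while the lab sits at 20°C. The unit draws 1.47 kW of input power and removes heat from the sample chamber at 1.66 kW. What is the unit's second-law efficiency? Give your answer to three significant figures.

COP_actual = Q̇_C/Ẇ = 1.660/1.470 = 1.129.
In absolute terms T_C = 205.05 K and T_H = 293.15 K, so ΔT = 88.10 K.
COP_Carnot = T_C/ΔT = 205.05/88.10 = 2.327.
η_II = COP_actual/COP_Carnot = 1.129/2.327 = 0.4852.

0.485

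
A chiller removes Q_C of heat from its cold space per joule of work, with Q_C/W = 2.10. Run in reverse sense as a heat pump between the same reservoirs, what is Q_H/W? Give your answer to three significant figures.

The first law on one cycle gives Q_H = Q_C + W, so Q_H/W = Q_C/W + 1.
COP_HP = COP_R + 1 = 2.10 + 1 = 3.10.

3.10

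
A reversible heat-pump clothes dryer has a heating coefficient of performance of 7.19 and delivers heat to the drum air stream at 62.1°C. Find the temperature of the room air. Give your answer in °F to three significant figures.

59.9 °F

COP_HP = T_H/(T_H − T_C) gives T_H − T_C = T_H/COP.
With T_H = 335.25 K, T_C = 335.25 × (1 − 1/7.19) = 288.62 K.
Converting, 288.62 K = 59.85°F.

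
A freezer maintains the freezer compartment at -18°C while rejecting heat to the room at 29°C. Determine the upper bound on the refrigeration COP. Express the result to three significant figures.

In absolute terms T_C = 255.15 K and T_H = 302.15 K, so ΔT = 47.00 K.
For a reversible cycle, COP_Carnot = T_C/ΔT = 255.15/47.00 = 5.429.

5.43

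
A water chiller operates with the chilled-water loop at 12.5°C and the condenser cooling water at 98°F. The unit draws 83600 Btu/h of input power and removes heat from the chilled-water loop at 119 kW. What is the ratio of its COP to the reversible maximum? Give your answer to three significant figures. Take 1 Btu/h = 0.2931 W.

Converting, Q̇_C = 119.0 kW = 406000 Btu/h, so COP_actual = Q̇_C/Ẇ = 406000/83600 = 4.857.
In absolute terms T_C = 285.65 K and T_H = 309.82 K, so ΔT = 24.17 K.
COP_Carnot = T_C/ΔT = 285.65/24.17 = 11.82.
η_II = COP_actual/COP_Carnot = 4.857/11.82 = 0.4109.

0.411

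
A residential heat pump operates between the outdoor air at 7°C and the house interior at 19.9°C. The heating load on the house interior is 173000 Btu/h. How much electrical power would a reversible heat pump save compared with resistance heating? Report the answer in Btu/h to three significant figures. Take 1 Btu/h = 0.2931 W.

In absolute terms T_C = 280.15 K and T_H = 293.05 K, so ΔT = 12.90 K.
COP_Carnot = T_H/ΔT = 293.05/12.90 = 22.72.
Resistance heating needs Ẇ_res = Q̇_H = 173000 Btu/h; the reversible heat pump needs only Ẇ_hp = Q̇_H/COP = 7615 Btu/h.
Saving = 173000 − 7615 = 165400 Btu/h.

165000 Btu/h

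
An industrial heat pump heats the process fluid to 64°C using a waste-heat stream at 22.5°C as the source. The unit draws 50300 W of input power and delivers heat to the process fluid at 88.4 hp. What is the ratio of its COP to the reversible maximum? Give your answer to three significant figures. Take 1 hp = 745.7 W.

0.161

Converting, Q̇_H = 88.40 hp = 65920 W, so COP_actual = Q̇_H/Ẇ = 65920/50300 = 1.311.
In absolute terms T_C = 295.65 K and T_H = 337.15 K, so ΔT = 41.50 K.
COP_Carnot = T_H/ΔT = 337.15/41.50 = 8.124.
η_II = COP_actual/COP_Carnot = 1.311/8.124 = 0.1613.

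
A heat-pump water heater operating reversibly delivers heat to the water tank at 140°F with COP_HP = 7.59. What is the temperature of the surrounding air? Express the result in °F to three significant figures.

61.0 °F

COP_HP = T_H/(T_H − T_C) gives T_H − T_C = T_H/COP.
With T_H = 333.15 K, T_C = 333.15 × (1 − 1/7.59) = 289.26 K.
Converting, 289.26 K = 60.99°F.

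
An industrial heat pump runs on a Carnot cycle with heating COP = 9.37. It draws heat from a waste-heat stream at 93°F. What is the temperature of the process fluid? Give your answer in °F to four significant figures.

COP_HP = T_H/(T_H − T_C) rearranges to T_H = COP·T_C/(COP − 1).
With T_C = 307.04 K, T_H = 9.37 × 307.04/8.370 = 343.72 K.
Converting, 343.72 K = 159.03°F.

159.0 °F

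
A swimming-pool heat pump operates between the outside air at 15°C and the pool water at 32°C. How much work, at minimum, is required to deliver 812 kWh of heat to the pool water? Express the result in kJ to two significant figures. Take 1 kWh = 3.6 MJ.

160000 kJ

In absolute terms T_C = 288.15 K and T_H = 305.15 K, so ΔT = 17.00 K.
The reversible limit is COP_HP = T_H/ΔT = 17.95, so W_min = Q_H/COP = Q_H·ΔT/T_H.
W_min = 812.0 × 17.00/305.15 = 45.24 kWh = 162900 kJ.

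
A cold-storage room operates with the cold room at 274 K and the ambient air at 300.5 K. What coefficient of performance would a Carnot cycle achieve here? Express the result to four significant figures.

10.34

The reservoir spacing is ΔT = 300.5 − 274 = 26.50 K.
For a reversible cycle, COP_Carnot = T_C/ΔT = 274.00/26.50 = 10.34.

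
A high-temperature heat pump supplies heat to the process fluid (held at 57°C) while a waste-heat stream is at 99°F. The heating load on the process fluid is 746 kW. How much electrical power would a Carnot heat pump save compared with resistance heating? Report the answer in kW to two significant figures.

In absolute terms T_C = 310.37 K and T_H = 330.15 K, so ΔT = 19.78 K.
COP_Carnot = T_H/ΔT = 330.15/19.78 = 16.69.
Resistance heating needs Ẇ_res = Q̇_H = 746.0 kW; the reversible heat pump needs only Ẇ_hp = Q̇_H/COP = 44.69 kW.
Saving = 746.0 − 44.69 = 701.3 kW.

700 kW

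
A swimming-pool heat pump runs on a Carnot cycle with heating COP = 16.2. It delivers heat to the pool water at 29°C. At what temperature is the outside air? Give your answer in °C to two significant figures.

COP_HP = T_H/(T_H − T_C) gives T_H − T_C = T_H/COP.
With T_H = 302.15 K, T_C = 302.15 × (1 − 1/16.2) = 283.50 K.
Converting, 283.50 K = 10.35°C.

10 °C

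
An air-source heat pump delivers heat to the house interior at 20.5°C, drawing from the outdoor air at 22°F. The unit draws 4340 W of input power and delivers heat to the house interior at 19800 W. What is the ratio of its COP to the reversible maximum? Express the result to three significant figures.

COP_actual = Q̇_H/Ẇ = 19800/4340 = 4.562.
In absolute terms T_C = 267.59 K and T_H = 293.65 K, so ΔT = 26.06 K.
COP_Carnot = T_H/ΔT = 293.65/26.06 = 11.27.
η_II = COP_actual/COP_Carnot = 4.562/11.27 = 0.4048.

0.405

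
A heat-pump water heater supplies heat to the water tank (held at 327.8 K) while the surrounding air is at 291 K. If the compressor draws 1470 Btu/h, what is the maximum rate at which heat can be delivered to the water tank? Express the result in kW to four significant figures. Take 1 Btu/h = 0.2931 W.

3.838 kW

The reservoir spacing is ΔT = 327.8 − 291 = 36.80 K.
COP_Carnot = T_H/ΔT = 327.80/36.80 = 8.908.
Q̇_max = COP_Carnot × Ẇ = 8.908 × 1470 Btu/h = 13090 Btu/h = 3.838 kW.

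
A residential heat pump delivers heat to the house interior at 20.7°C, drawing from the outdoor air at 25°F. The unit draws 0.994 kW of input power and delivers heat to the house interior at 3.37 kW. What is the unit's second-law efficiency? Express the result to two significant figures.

0.28

COP_actual = Q̇_H/Ẇ = 3.370/0.9940 = 3.390.
In absolute terms T_C = 269.26 K and T_H = 293.85 K, so ΔT = 24.59 K.
COP_Carnot = T_H/ΔT = 293.85/24.59 = 11.95.
η_II = COP_actual/COP_Carnot = 3.390/11.95 = 0.2837.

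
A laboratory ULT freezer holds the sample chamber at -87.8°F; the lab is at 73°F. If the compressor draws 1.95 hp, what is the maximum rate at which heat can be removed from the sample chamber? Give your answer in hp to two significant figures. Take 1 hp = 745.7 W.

In absolute terms T_C = 206.59 K and T_H = 295.93 K, so ΔT = 89.33 K.
COP_Carnot = T_C/ΔT = 206.59/89.33 = 2.313.
Q̇_max = COP_Carnot × Ẇ = 2.313 × 1.950 hp = 4.510 hp.

4.5 hp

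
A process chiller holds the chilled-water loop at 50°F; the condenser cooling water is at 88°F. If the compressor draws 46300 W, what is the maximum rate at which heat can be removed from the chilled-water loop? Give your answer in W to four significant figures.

In absolute terms T_C = 283.15 K and T_H = 304.26 K, so ΔT = 21.11 K.
COP_Carnot = T_C/ΔT = 283.15/21.11 = 13.41.
Q̇_max = COP_Carnot × Ẇ = 13.41 × 46300 W = 621000 W.

621000 W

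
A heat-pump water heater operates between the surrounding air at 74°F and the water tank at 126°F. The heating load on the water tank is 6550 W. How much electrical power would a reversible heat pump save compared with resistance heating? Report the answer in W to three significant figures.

5970 W

In absolute terms T_C = 296.48 K and T_H = 325.37 K, so ΔT = 28.89 K.
COP_Carnot = T_H/ΔT = 325.37/28.89 = 11.26.
Resistance heating needs Ẇ_res = Q̇_H = 6550 W; the reversible heat pump needs only Ẇ_hp = Q̇_H/COP = 581.6 W.
Saving = 6550 − 581.6 = 5968 W.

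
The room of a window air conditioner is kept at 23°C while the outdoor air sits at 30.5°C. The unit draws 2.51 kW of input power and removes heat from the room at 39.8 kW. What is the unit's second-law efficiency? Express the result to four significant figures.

0.4016

COP_actual = Q̇_C/Ẇ = 39.80/2.510 = 15.86.
In absolute terms T_C = 296.15 K and T_H = 303.65 K, so ΔT = 7.500 K.
COP_Carnot = T_C/ΔT = 296.15/7.500 = 39.49.
η_II = COP_actual/COP_Carnot = 15.86/39.49 = 0.4016.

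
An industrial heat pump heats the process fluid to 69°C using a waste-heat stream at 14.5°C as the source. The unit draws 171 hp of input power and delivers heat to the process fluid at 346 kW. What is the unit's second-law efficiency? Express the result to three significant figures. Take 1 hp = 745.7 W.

0.432

Converting, Q̇_H = 346.0 kW = 464.0 hp, so COP_actual = Q̇_H/Ẇ = 464.0/171.0 = 2.713.
In absolute terms T_C = 287.65 K and T_H = 342.15 K, so ΔT = 54.50 K.
COP_Carnot = T_H/ΔT = 342.15/54.50 = 6.278.
η_II = COP_actual/COP_Carnot = 2.713/6.278 = 0.4322.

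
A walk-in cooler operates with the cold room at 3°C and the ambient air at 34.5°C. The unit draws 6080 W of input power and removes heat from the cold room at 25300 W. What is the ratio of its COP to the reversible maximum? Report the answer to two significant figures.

0.47

COP_actual = Q̇_C/Ẇ = 25300/6080 = 4.161.
In absolute terms T_C = 276.15 K and T_H = 307.65 K, so ΔT = 31.50 K.
COP_Carnot = T_C/ΔT = 276.15/31.50 = 8.767.
η_II = COP_actual/COP_Carnot = 4.161/8.767 = 0.4747.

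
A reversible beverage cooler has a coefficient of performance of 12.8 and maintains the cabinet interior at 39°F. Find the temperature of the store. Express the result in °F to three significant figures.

COP_R = T_C/(T_H − T_C) gives T_H − T_C = T_C/COP.
With T_C = 277.04 K, T_H = 277.04 × (1 + 1/12.8) = 298.68 K.
Converting, 298.68 K = 77.96°F.

78.0 °F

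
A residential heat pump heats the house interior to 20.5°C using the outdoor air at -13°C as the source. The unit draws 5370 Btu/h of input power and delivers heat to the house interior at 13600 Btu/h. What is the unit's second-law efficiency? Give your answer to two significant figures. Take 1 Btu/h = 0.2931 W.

COP_actual = Q̇_H/Ẇ = 13600/5370 = 2.533.
In absolute terms T_C = 260.15 K and T_H = 293.65 K, so ΔT = 33.50 K.
COP_Carnot = T_H/ΔT = 293.65/33.50 = 8.766.
η_II = COP_actual/COP_Carnot = 2.533/8.766 = 0.2889.

0.29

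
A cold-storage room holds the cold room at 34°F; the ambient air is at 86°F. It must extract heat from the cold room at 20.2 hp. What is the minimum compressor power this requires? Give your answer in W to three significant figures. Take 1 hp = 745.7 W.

In absolute terms T_C = 274.26 K and T_H = 303.15 K, so ΔT = 28.89 K.
COP_Carnot = T_C/ΔT = 274.26/28.89 = 9.494.
Ẇ_min = Q̇/COP_Carnot = 20.20/9.494 = 2.128 hp = 1587 W.

1590 W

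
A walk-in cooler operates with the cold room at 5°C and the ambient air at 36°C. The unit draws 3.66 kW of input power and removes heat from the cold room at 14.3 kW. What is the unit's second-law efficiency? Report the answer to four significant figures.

COP_actual = Q̇_C/Ẇ = 14.30/3.660 = 3.907.
In absolute terms T_C = 278.15 K and T_H = 309.15 K, so ΔT = 31.00 K.
COP_Carnot = T_C/ΔT = 278.15/31.00 = 8.973.
η_II = COP_actual/COP_Carnot = 3.907/8.973 = 0.4354.

0.4354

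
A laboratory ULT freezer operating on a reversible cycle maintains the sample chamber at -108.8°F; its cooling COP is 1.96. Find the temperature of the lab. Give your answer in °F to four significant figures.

70.22 °F

COP_R = T_C/(T_H − T_C) gives T_H − T_C = T_C/COP.
With T_C = 194.93 K, T_H = 194.93 × (1 + 1/1.96) = 294.38 K.
Converting, 294.38 K = 70.22°F.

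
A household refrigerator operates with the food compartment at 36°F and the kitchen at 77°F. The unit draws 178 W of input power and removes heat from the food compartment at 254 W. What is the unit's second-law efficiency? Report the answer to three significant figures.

0.118

COP_actual = Q̇_C/Ẇ = 254.0/178.0 = 1.427.
In absolute terms T_C = 275.37 K and T_H = 298.15 K, so ΔT = 22.78 K.
COP_Carnot = T_C/ΔT = 275.37/22.78 = 12.09.
η_II = COP_actual/COP_Carnot = 1.427/12.09 = 0.1180.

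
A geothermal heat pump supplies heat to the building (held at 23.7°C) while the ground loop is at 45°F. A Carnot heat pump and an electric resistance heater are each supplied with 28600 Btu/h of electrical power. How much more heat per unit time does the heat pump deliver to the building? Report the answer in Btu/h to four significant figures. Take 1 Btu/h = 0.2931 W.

486600 Btu/h

In absolute terms T_C = 280.37 K and T_H = 296.85 K, so ΔT = 16.48 K.
COP_Carnot = T_H/ΔT = 296.85/16.48 = 18.02.
The heat pump delivers Q̇_H = COP × Ẇ = 515200 Btu/h; the resistance heater delivers Ẇ = 28600 Btu/h.
Extra = (COP − 1)·Ẇ = 486600 Btu/h.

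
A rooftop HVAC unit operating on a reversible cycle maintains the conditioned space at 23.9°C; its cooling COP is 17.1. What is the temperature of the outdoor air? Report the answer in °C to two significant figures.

41 °C

COP_R = T_C/(T_H − T_C) gives T_H − T_C = T_C/COP.
With T_C = 297.05 K, T_H = 297.05 × (1 + 1/17.1) = 314.42 K.
Converting, 314.42 K = 41.27°C.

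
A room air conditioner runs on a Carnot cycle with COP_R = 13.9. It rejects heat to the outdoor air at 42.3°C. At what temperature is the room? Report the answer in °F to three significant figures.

70.0 °F

For a Carnot refrigerator COP_R = T_C/(T_H − T_C), so T_C = COP·T_H/(1 + COP).
With T_H = 315.45 K, T_C = 13.9 × 315.45/14.90 = 294.28 K.
Converting, 294.28 K = 70.03°F.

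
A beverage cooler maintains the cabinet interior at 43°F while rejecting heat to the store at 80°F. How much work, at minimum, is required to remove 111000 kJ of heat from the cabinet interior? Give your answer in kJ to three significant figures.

8170 kJ

In absolute terms T_C = 279.26 K and T_H = 299.82 K, so ΔT = 20.56 K.
The reversible limit is COP_R = T_C/ΔT = 13.59, so W_min = Q_C/COP = Q_C·ΔT/T_C.
W_min = 111000 × 20.56/279.26 = 8170 kJ.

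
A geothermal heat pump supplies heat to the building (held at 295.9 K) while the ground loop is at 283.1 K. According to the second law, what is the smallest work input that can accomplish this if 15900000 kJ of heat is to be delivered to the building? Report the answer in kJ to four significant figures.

687800 kJ

The reservoir spacing is ΔT = 295.9 − 283.1 = 12.80 K.
The reversible limit is COP_HP = T_H/ΔT = 23.12, so W_min = Q_H/COP = Q_H·ΔT/T_H.
W_min = 15900000 × 12.80/295.90 = 687800 kJ.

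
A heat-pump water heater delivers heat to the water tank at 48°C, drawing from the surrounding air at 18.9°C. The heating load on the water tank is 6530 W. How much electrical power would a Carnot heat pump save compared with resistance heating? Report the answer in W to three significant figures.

5940 W

In absolute terms T_C = 292.05 K and T_H = 321.15 K, so ΔT = 29.10 K.
COP_Carnot = T_H/ΔT = 321.15/29.10 = 11.04.
Resistance heating needs Ẇ_res = Q̇_H = 6530 W; the reversible heat pump needs only Ẇ_hp = Q̇_H/COP = 591.7 W.
Saving = 6530 − 591.7 = 5938 W.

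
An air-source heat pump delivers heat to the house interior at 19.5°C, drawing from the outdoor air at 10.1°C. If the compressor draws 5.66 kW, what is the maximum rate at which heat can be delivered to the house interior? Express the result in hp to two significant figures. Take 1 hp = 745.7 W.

240 hp

In absolute terms T_C = 283.25 K and T_H = 292.65 K, so ΔT = 9.400 K.
COP_Carnot = T_H/ΔT = 292.65/9.400 = 31.13.
Q̇_max = COP_Carnot × Ẇ = 31.13 × 5.660 kW = 176.2 kW = 236.3 hp.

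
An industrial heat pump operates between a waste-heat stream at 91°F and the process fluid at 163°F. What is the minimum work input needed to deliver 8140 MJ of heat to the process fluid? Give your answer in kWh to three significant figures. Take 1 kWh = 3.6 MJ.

In absolute terms T_C = 305.93 K and T_H = 345.93 K, so ΔT = 40.00 K.
The reversible limit is COP_HP = T_H/ΔT = 8.648, so W_min = Q_H/COP = Q_H·ΔT/T_H.
W_min = 8140 × 40.00/345.93 = 941.2 MJ = 261.5 kWh.

261 kWh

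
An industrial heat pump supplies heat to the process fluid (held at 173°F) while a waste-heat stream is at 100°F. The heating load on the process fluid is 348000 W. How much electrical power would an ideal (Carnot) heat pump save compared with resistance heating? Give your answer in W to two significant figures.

310000 W

In absolute terms T_C = 310.93 K and T_H = 351.48 K, so ΔT = 40.56 K.
COP_Carnot = T_H/ΔT = 351.48/40.56 = 8.667.
Resistance heating needs Ẇ_res = Q̇_H = 348000 W; the reversible heat pump needs only Ẇ_hp = Q̇_H/COP = 40150 W.
Saving = 348000 − 40150 = 307800 W.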